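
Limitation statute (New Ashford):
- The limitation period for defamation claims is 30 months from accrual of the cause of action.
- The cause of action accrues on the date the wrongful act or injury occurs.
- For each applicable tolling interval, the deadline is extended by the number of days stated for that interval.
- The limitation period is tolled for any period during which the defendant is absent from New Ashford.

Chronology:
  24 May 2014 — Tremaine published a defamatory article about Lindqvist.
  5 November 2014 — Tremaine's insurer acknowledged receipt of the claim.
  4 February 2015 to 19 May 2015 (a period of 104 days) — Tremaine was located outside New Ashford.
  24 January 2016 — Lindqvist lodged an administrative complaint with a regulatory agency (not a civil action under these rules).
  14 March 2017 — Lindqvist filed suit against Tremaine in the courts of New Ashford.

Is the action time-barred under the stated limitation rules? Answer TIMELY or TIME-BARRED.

TIME-BARRED

The cause of action accrued on 24 May 2014, the date of the act.
30 months from 24 May 2014 is 24 November 2016.
Because the defendant's absence from the jurisdiction ran from 4 February 2015 to 19 May 2015, the deadline is extended by 104 days to 8 March 2017.
The other events in the timeline have no effect on the limitation period under the stated rules.
The 14 March 2017 filing falls after the 8 March 2017 deadline; the claim is time-barred.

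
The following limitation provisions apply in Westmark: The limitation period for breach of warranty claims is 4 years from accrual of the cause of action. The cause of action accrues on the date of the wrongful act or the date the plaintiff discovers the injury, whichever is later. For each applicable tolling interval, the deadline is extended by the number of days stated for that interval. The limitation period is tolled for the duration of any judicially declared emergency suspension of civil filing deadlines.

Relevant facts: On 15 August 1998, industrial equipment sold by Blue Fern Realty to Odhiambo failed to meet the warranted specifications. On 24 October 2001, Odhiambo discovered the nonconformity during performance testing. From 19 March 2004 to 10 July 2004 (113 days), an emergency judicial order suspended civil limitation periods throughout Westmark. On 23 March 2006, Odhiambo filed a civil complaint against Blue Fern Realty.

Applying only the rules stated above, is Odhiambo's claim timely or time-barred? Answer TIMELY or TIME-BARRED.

TIME-BARRED

Taking the later of the act (15 August 1998) and discovery (24 October 2001), the claim accrued on 24 October 2001.
The untolled deadline — 4 years after 24 October 2001 — is 24 October 2005.
Because the emergency suspension of filing deadlines ran from 19 March 2004 to 10 July 2004, the deadline is extended by 113 days to 14 February 2006.
The 23 March 2006 filing falls after the 14 February 2006 deadline; the claim is time-barred.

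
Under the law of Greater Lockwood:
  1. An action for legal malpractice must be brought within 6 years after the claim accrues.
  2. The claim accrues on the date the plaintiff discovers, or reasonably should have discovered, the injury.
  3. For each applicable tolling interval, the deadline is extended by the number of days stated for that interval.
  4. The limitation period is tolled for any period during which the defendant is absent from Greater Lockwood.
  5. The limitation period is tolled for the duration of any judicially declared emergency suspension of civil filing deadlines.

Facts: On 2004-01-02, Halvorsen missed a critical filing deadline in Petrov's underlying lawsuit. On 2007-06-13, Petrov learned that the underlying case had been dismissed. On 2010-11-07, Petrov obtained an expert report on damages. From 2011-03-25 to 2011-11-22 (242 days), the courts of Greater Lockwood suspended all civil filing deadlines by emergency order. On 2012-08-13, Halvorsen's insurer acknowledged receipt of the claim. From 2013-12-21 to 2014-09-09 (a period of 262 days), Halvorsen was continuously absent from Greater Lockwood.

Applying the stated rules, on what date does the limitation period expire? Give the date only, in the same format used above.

2014-10-30

The claim did not accrue until Petrov discovered the injury on 2007-06-13; the 2004-01-02 act date does not start the clock under the stated rule.
Adding the 6 years base period to 2007-06-13 gives a deadline of 2013-06-13, before any tolling.
Because the emergency suspension of filing deadlines ran from 2011-03-25 to 2011-11-22, the deadline is extended by 242 days to 2014-02-10.
The period was tolled for 262 days by the defendant's absence from the jurisdiction (2013-12-21 to 2014-09-09), pushing the deadline to 2014-10-30.
None of the other events listed affects the running of the period under the stated rules.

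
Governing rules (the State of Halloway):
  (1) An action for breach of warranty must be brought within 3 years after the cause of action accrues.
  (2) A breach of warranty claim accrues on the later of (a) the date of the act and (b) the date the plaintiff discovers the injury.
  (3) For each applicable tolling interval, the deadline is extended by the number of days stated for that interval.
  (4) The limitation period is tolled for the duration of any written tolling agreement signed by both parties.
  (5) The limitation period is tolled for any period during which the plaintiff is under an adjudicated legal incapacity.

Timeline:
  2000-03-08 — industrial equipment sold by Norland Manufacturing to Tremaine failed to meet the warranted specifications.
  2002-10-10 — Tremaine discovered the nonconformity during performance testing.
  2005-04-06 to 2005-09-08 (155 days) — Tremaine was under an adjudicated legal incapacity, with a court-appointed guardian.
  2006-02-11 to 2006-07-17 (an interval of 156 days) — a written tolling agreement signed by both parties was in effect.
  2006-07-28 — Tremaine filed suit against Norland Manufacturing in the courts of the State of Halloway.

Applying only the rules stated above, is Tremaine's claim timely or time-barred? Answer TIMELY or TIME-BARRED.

TIMELY

Taking the later of the act (2000-03-08) and discovery (2002-10-10), the claim accrued on 2002-10-10.
3 years from 2002-10-10 is 2005-10-10.
The plaintiff's legal incapacity from 2005-04-06 to 2005-09-08 tolled the period for 155 days, extending the deadline to 2006-03-14.
The period was tolled for 156 days by the written tolling agreement (2006-02-11 to 2006-07-17), pushing the deadline to 2006-08-17.
Tremaine filed on 2006-07-28, before the 2006-08-17 deadline, so the action is timely.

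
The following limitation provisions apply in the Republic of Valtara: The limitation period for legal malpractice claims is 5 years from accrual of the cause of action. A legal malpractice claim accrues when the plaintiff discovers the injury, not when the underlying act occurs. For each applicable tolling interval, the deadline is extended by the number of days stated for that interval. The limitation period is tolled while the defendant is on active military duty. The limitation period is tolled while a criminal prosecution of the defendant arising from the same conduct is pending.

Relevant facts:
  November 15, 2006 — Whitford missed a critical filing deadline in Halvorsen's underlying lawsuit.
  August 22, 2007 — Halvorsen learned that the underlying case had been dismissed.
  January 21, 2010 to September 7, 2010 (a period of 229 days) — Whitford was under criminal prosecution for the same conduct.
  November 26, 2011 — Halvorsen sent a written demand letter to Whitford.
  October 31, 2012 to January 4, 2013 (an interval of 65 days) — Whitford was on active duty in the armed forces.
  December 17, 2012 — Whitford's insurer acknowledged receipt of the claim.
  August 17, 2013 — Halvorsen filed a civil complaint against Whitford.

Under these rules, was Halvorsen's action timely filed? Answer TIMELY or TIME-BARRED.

Accrual is tied to discovery, so the period began on August 22, 2007 rather than on November 15, 2006 when the act occurred.
5 years from August 22, 2007 is August 22, 2012.
Because the pending criminal prosecution ran from January 21, 2010 to September 7, 2010, the deadline is extended by 229 days to April 8, 2013.
Because the defendant's active military service ran from October 31, 2012 to January 4, 2013, the deadline is extended by 65 days to June 12, 2013.
None of the other events listed affects the running of the period under the stated rules.
Halvorsen filed on August 17, 2013, after the June 12, 2013 deadline, so the action is time-barred.

TIME-BARRED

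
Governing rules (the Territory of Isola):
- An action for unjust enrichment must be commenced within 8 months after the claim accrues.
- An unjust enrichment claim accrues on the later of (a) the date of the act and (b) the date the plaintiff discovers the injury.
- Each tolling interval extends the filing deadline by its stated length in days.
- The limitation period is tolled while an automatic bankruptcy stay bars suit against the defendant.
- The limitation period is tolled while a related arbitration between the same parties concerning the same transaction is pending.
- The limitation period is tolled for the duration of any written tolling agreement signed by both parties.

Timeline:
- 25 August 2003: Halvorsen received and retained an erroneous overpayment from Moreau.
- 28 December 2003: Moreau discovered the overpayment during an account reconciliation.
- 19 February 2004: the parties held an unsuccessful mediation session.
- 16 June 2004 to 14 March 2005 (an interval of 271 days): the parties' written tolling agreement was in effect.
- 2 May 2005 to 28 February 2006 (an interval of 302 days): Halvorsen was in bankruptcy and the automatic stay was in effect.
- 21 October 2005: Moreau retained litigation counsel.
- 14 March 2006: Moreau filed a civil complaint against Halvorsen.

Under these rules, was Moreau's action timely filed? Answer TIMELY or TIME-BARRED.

The claim accrued on 28 December 2003 — the later of the 25 August 2003 act and the 28 December 2003 discovery.
Adding the 8 months base period to 28 December 2003 gives a deadline of 28 August 2004, before any tolling.
The written tolling agreement from 16 June 2004 to 14 March 2005 tolled the period for 271 days, extending the deadline to 26 May 2005.
Because the automatic bankruptcy stay ran from 2 May 2005 to 28 February 2006, the deadline is extended by 302 days to 24 March 2006.
The other events in the timeline have no effect on the limitation period under the stated rules.
The 14 March 2006 filing precedes the 24 March 2006 deadline; the claim is timely.

TIMELY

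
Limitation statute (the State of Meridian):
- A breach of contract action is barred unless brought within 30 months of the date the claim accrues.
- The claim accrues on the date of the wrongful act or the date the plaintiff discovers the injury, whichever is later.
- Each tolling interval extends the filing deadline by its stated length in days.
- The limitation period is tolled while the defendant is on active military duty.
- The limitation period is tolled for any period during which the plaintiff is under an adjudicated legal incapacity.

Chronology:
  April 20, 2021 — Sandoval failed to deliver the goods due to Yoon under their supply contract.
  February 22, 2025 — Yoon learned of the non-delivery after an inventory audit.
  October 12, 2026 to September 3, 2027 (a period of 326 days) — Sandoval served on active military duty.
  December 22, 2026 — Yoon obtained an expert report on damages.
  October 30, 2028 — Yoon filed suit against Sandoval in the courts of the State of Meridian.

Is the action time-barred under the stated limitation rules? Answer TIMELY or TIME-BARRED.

The claim accrued on February 22, 2025 — the later of the April 20, 2021 act and the February 22, 2025 discovery.
Adding the 30 months base period to February 22, 2025 gives a deadline of August 22, 2027, before any tolling.
Because the defendant's active military service ran from October 12, 2026 to September 3, 2027, the deadline is extended by 326 days to July 13, 2028.
None of the other events listed affects the running of the period under the stated rules.
The October 30, 2028 filing falls after the July 13, 2028 deadline; the claim is time-barred.

TIME-BARRED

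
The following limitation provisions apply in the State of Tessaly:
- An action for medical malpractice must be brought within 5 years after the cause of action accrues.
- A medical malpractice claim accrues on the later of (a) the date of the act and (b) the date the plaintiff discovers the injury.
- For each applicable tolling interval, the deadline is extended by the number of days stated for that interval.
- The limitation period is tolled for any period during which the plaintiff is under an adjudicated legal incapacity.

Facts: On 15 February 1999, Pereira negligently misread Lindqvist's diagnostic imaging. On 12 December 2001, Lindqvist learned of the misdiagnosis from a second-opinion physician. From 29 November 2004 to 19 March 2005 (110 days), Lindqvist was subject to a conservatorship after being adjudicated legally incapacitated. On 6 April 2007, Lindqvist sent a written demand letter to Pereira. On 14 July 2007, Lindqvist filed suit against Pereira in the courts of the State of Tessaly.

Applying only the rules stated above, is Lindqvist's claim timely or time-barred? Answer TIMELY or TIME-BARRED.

TIME-BARRED

Taking the later of the act (15 February 1999) and discovery (12 December 2001), the claim accrued on 12 December 2001.
5 years from 12 December 2001 is 12 December 2006.
The period was tolled for 110 days by the plaintiff's legal incapacity (29 November 2004 to 19 March 2005), pushing the deadline to 1 April 2007.
The other events in the timeline have no effect on the limitation period under the stated rules.
Filing on 14 July 2007 missed the 1 April 2007 deadline — the action is time-barred.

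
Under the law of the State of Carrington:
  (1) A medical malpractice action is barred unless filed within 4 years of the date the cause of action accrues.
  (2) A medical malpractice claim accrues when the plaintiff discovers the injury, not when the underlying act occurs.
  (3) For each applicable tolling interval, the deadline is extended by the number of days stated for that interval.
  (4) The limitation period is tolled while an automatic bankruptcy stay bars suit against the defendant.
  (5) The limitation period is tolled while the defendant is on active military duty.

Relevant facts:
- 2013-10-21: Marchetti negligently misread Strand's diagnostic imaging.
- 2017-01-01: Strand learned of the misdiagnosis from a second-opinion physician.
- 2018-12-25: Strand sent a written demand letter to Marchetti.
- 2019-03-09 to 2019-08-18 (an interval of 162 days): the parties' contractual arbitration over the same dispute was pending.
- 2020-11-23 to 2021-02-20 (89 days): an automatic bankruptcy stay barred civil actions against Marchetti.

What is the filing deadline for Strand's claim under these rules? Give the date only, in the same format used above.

2021-03-31

Under the discovery rule, the claim accrued on 2017-01-01, when Strand discovered the injury — not on the 2013-10-21 date of the underlying act.
The untolled deadline — 4 years after 2017-01-01 — is 2021-01-01.
The automatic bankruptcy stay from 2020-11-23 to 2021-02-20 tolled the period for 89 days, extending the deadline to 2021-03-31.
The pending related arbitration from 2019-03-09 to 2019-08-18 does not toll the period, because no stated rule makes a pending arbitration a tolling event.
Nothing else in the chronology tolls or restarts the period.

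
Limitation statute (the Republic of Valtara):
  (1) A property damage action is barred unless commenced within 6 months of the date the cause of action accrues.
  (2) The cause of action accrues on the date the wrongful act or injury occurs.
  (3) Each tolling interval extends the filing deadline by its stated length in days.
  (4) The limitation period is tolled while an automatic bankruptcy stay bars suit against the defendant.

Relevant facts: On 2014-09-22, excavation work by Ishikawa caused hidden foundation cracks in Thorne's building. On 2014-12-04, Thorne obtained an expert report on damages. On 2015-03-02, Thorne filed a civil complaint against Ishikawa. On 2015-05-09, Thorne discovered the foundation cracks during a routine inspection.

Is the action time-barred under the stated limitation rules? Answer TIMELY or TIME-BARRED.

Because the rule ties accrual to occurrence, the claim accrued on 2014-09-22, not on the 2015-05-09 discovery date.
The untolled deadline — 6 months after 2014-09-22 — is 2015-03-22.
None of the other events listed affects the running of the period under the stated rules.
Filing on 2015-03-02 beat the 2015-03-22 deadline — the action is timely.

TIMELY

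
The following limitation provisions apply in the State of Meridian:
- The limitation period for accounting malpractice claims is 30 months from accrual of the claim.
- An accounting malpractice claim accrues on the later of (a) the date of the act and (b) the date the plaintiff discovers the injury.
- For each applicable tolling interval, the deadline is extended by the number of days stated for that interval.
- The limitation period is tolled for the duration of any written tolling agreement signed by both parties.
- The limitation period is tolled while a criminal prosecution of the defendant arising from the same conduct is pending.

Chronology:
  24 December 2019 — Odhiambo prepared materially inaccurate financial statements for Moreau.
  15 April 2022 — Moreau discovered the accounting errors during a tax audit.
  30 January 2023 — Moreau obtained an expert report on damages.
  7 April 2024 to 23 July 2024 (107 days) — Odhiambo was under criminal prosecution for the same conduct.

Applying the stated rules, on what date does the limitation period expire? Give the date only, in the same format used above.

The claim accrued on 15 April 2022 — the later of the 24 December 2019 act and the 15 April 2022 discovery.
Adding the 30 months base period to 15 April 2022 gives a deadline of 15 October 2024, before any tolling.
The period was tolled for 107 days by the pending criminal prosecution (7 April 2024 to 23 July 2024), pushing the deadline to 30 January 2025.
Nothing else in the chronology tolls or restarts the period.

30 January 2025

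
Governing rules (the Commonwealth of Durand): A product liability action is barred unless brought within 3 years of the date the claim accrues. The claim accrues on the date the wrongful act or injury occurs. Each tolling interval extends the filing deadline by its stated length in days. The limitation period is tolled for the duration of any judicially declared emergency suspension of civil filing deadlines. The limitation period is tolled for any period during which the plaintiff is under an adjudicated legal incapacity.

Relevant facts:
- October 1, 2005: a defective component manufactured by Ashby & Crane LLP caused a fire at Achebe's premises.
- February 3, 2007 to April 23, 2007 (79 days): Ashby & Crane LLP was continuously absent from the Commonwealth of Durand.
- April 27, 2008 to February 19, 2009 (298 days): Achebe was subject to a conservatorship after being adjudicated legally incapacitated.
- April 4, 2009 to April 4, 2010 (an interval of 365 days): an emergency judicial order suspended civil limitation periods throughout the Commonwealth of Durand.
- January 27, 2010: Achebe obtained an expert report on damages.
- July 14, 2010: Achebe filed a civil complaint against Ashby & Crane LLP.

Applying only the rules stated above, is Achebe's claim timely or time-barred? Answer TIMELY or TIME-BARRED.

TIMELY

The claim accrued on October 1, 2005, the date of the act.
3 years from October 1, 2005 is October 1, 2008.
The period was tolled for 298 days by the plaintiff's legal incapacity (April 27, 2008 to February 19, 2009), pushing the deadline to July 26, 2009.
Because the emergency suspension of filing deadlines ran from April 4, 2009 to April 4, 2010, the deadline is extended by 365 days to July 26, 2010.
No stated provision tolls the period for the defendant's absence, so the interval from February 3, 2007 to April 23, 2007 has no effect on the deadline.
The other events in the timeline have no effect on the limitation period under the stated rules.
Achebe filed on July 14, 2010, before the July 26, 2010 deadline, so the action is timely.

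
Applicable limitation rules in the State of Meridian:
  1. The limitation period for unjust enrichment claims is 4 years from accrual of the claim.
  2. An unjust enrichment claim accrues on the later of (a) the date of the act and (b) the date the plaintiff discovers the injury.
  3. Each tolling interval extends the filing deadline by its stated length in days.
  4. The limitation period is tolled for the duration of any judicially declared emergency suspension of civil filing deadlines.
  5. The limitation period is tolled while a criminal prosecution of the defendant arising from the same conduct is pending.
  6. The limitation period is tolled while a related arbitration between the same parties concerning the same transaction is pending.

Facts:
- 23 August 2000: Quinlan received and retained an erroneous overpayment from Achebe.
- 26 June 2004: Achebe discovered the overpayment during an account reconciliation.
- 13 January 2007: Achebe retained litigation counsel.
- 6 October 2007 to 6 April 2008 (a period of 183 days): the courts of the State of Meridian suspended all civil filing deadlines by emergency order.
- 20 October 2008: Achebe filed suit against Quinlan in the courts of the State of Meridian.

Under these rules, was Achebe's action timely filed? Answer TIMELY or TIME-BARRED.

TIMELY

Because discovery on 26 June 2004 post-dates the 23 August 2000 act, accrual under the later-of rule falls on 26 June 2004.
4 years from 26 June 2004 is 26 June 2008.
The emergency suspension of filing deadlines from 6 October 2007 to 6 April 2008 tolled the period for 183 days, extending the deadline to 26 December 2008.
Nothing else in the chronology tolls or restarts the period.
Achebe filed on 20 October 2008, before the 26 December 2008 deadline, so the action is timely.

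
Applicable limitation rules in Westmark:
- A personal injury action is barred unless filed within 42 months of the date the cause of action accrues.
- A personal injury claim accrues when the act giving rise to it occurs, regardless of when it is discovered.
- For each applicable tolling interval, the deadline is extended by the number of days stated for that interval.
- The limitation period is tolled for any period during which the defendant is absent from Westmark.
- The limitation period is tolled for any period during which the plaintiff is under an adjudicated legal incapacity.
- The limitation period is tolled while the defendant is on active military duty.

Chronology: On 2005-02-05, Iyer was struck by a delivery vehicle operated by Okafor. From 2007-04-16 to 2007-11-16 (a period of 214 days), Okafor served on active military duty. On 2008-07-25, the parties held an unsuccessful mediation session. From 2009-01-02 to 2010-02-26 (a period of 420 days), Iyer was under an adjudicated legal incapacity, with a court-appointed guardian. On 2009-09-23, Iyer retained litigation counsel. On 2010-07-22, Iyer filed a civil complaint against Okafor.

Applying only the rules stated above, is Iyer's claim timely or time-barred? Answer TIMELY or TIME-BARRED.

TIME-BARRED

The cause of action accrued on 2005-02-05, the date of the act.
Adding the 42 months base period to 2005-02-05 gives a deadline of 2008-08-05, before any tolling.
Because the defendant's active military service ran from 2007-04-16 to 2007-11-16, the deadline is extended by 214 days to 2009-03-07.
The period was tolled for 420 days by the plaintiff's legal incapacity (2009-01-02 to 2010-02-26), pushing the deadline to 2010-05-01.
Nothing else in the chronology tolls or restarts the period.
Iyer filed on 2010-07-22, after the 2010-05-01 deadline, so the action is time-barred.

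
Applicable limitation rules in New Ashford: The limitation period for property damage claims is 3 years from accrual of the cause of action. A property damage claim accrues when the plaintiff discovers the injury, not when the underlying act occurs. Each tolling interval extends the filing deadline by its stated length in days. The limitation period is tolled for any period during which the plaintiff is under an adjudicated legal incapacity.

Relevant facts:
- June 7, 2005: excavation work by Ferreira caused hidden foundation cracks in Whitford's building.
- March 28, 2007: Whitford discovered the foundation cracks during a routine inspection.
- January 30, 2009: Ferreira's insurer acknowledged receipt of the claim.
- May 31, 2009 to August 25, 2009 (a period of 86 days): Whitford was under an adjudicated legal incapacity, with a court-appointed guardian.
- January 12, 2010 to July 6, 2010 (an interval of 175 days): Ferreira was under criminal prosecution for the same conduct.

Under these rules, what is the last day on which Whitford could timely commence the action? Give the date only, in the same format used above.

June 22, 2010

Accrual is tied to discovery, so the period began on March 28, 2007 rather than on June 7, 2005 when the act occurred.
Adding the 3 years base period to March 28, 2007 gives a deadline of March 28, 2010, before any tolling.
The period was tolled for 86 days by the plaintiff's legal incapacity (May 31, 2009 to August 25, 2009), pushing the deadline to June 22, 2010.
No stated provision tolls the period for a criminal prosecution, so the interval from January 12, 2010 to July 6, 2010 has no effect on the deadline.
Nothing else in the chronology tolls or restarts the period.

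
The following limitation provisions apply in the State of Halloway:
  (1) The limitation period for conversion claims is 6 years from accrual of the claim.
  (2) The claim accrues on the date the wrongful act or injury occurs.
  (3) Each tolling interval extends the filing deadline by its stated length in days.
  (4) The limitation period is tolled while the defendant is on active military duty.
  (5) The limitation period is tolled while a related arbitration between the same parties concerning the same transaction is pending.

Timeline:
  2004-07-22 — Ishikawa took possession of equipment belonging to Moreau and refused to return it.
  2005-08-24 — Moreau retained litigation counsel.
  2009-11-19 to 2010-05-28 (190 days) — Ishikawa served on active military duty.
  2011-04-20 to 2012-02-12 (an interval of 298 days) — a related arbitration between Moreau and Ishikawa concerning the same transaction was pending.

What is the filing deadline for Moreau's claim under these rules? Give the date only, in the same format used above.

The limitation period began to run on 2004-07-22.
The untolled deadline — 6 years after 2004-07-22 — is 2010-07-22.
The period was tolled for 190 days by the defendant's active military service (2009-11-19 to 2010-05-28), pushing the deadline to 2011-01-28.
By the time the pending related arbitration began on 2011-04-20, the limitation period had already expired on 2011-01-28; that interval cannot revive it.
None of the other events listed affects the running of the period under the stated rules.

2011-01-28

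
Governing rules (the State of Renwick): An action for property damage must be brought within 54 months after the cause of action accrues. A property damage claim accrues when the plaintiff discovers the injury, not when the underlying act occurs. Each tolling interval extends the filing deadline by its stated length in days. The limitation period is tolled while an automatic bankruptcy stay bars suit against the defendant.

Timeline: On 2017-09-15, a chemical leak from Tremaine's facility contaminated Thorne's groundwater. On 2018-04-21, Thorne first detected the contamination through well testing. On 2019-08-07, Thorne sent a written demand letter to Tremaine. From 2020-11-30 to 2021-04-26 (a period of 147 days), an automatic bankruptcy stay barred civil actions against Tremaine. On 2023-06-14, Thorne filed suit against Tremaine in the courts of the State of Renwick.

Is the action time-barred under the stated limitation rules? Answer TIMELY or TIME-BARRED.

The claim did not accrue until Thorne discovered the injury on 2018-04-21; the 2017-09-15 act date does not start the clock under the stated rule.
The untolled deadline — 54 months after 2018-04-21 — is 2022-10-21.
Because the automatic bankruptcy stay ran from 2020-11-30 to 2021-04-26, the deadline is extended by 147 days to 2023-03-17.
Nothing else in the chronology tolls or restarts the period.
Thorne filed on 2023-06-14, after the 2023-03-17 deadline, so the action is time-barred.

TIME-BARRED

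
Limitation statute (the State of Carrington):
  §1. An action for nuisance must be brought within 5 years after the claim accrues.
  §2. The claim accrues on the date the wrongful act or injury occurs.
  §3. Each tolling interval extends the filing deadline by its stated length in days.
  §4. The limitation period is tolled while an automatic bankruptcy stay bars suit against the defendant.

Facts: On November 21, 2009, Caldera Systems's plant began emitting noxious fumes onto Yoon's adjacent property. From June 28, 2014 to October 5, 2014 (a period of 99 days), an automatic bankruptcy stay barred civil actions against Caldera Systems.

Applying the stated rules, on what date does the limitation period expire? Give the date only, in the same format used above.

February 28, 2015

The claim accrued on November 21, 2009, when the wrongful act occurred.
The untolled deadline — 5 years after November 21, 2009 — is November 21, 2014.
Because the automatic bankruptcy stay ran from June 28, 2014 to October 5, 2014, the deadline is extended by 99 days to February 28, 2015.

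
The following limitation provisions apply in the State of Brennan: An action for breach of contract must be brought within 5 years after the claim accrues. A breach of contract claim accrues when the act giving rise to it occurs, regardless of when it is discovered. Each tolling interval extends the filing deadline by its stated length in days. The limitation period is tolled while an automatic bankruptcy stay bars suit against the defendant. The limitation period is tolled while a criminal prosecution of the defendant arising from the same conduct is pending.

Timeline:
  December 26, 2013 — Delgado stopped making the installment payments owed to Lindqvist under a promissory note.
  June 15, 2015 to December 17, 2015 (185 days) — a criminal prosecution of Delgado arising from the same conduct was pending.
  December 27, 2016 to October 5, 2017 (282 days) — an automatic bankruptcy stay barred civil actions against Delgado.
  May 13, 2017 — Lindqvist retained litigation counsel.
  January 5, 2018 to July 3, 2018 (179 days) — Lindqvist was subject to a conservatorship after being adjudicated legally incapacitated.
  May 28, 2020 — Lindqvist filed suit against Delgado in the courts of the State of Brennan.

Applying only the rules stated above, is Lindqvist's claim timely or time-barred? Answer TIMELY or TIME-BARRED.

The claim accrued on December 26, 2013, the date of the act.
The untolled deadline — 5 years after December 26, 2013 — is December 26, 2018.
The period was tolled for 185 days by the pending criminal prosecution (June 15, 2015 to December 17, 2015), pushing the deadline to June 29, 2019.
The period was tolled for 282 days by the automatic bankruptcy stay (December 27, 2016 to October 5, 2017), pushing the deadline to April 6, 2020.
No stated provision tolls the period for the plaintiff's incapacity, so the interval from January 5, 2018 to July 3, 2018 has no effect on the deadline.
None of the other events listed affects the running of the period under the stated rules.
Filing on May 28, 2020 missed the April 6, 2020 deadline — the action is time-barred.

TIME-BARRED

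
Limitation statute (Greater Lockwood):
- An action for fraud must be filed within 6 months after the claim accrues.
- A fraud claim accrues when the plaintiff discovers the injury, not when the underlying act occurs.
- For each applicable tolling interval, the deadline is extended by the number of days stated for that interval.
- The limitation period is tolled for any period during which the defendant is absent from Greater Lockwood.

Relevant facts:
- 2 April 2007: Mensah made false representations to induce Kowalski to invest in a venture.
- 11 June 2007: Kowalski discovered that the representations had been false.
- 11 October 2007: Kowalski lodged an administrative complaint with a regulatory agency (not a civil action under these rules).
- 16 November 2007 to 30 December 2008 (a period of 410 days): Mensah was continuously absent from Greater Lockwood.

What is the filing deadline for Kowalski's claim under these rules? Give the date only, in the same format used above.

24 January 2009

The claim did not accrue until Kowalski discovered the injury on 11 June 2007; the 2 April 2007 act date does not start the clock under the stated rule.
Adding the 6 months base period to 11 June 2007 gives a deadline of 11 December 2007, before any tolling.
Because the defendant's absence from the jurisdiction ran from 16 November 2007 to 30 December 2008, the deadline is extended by 410 days to 24 January 2009.
The other events in the timeline have no effect on the limitation period under the stated rules.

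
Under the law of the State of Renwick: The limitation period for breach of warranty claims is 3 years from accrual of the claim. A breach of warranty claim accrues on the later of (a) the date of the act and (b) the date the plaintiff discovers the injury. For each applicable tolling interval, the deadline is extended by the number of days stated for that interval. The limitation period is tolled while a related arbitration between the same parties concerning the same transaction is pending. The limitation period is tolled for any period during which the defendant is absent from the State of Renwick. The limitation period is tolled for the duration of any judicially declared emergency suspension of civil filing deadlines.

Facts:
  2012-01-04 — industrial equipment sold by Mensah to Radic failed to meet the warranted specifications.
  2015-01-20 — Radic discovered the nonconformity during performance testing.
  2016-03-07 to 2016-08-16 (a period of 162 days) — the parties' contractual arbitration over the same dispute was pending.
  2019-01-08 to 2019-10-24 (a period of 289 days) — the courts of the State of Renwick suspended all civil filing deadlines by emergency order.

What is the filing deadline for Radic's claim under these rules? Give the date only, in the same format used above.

The claim accrued on 2015-01-20 — the later of the 2012-01-04 act and the 2015-01-20 discovery.
3 years from 2015-01-20 is 2018-01-20.
The pending related arbitration from 2016-03-07 to 2016-08-16 tolled the period for 162 days, extending the deadline to 2018-07-01.
The emergency suspension of filing deadlines from 2019-01-08 to 2019-10-24 began after the period had already run on 2018-07-01, so it has no tolling effect.

2018-07-01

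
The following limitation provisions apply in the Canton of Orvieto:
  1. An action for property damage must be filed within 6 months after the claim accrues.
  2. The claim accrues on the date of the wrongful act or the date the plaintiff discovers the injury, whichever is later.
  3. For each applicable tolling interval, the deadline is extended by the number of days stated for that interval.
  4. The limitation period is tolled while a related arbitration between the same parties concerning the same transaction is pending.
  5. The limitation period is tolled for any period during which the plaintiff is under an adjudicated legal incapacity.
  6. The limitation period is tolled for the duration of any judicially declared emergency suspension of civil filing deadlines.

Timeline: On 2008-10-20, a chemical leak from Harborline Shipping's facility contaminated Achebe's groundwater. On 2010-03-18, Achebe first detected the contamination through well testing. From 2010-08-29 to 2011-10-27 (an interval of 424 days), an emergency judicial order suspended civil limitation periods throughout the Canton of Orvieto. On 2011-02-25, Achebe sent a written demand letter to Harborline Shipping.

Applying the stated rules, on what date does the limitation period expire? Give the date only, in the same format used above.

2011-11-16

The claim accrued on 2010-03-18 — the later of the 2008-10-20 act and the 2010-03-18 discovery.
Adding the 6 months base period to 2010-03-18 gives a deadline of 2010-09-18, before any tolling.
Because the emergency suspension of filing deadlines ran from 2010-08-29 to 2011-10-27, the deadline is extended by 424 days to 2011-11-16.
The other events in the timeline have no effect on the limitation period under the stated rules.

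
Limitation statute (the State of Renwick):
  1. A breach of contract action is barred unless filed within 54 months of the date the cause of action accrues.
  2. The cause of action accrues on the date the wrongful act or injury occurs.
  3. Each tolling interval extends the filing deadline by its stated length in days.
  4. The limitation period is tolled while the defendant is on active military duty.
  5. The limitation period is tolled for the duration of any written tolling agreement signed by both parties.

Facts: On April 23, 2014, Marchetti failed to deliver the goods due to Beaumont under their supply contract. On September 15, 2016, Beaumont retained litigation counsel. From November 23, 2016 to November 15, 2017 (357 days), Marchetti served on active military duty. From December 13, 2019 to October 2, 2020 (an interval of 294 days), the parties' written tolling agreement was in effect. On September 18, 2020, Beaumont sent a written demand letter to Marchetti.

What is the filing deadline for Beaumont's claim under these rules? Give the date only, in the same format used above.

The limitation period began to run on April 23, 2014.
Adding the 54 months base period to April 23, 2014 gives a deadline of October 23, 2018, before any tolling.
The period was tolled for 357 days by the defendant's active military service (November 23, 2016 to November 15, 2017), pushing the deadline to October 15, 2019.
The written tolling agreement starting December 13, 2019 came too late — the period had run on October 15, 2019 — and so does not extend the deadline.
The other events in the timeline have no effect on the limitation period under the stated rules.

October 15, 2019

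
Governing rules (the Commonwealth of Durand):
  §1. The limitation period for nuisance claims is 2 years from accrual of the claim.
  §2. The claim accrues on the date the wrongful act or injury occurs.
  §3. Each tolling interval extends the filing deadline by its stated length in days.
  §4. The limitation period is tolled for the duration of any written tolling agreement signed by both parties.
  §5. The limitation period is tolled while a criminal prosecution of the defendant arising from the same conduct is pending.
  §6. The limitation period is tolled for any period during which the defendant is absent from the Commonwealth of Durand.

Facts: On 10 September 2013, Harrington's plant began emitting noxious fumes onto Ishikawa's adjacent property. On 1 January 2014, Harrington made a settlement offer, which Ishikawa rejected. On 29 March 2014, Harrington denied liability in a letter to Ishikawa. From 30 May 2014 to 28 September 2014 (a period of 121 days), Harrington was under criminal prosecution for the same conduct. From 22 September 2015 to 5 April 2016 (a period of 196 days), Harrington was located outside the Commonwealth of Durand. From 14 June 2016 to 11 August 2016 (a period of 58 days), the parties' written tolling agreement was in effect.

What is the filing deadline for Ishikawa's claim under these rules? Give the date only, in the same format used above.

19 September 2016

The limitation period began to run on 10 September 2013.
2 years from 10 September 2013 is 10 September 2015.
Because the pending criminal prosecution ran from 30 May 2014 to 28 September 2014, the deadline is extended by 121 days to 9 January 2016.
Because the defendant's absence from the jurisdiction ran from 22 September 2015 to 5 April 2016, the deadline is extended by 196 days to 23 July 2016.
The written tolling agreement from 14 June 2016 to 11 August 2016 tolled the period for 58 days, extending the deadline to 19 September 2016.
The other events in the timeline have no effect on the limitation period under the stated rules.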